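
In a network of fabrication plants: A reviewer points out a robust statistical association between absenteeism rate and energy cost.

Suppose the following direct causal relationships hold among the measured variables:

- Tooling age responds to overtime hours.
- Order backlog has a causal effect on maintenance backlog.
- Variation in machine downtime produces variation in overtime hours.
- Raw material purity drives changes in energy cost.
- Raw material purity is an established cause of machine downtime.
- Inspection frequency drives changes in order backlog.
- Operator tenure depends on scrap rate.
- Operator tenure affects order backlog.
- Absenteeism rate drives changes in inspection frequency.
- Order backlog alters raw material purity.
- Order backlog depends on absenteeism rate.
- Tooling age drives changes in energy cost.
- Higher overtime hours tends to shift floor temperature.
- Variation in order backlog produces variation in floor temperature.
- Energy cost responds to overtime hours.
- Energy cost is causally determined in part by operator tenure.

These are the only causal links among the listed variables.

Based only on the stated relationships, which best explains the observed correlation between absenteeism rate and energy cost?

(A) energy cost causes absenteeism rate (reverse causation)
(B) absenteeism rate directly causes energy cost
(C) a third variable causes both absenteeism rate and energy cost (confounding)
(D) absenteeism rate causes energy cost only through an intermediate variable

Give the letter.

D

Absenteeism rate reaches energy cost through absenteeism rate → order backlog → raw material purity → energy cost — an indirect causal chain with no direct absenteeism rate → energy cost link. No variable causes both absenteeism rate and energy cost, so confounding is ruled out; the effect is mediated.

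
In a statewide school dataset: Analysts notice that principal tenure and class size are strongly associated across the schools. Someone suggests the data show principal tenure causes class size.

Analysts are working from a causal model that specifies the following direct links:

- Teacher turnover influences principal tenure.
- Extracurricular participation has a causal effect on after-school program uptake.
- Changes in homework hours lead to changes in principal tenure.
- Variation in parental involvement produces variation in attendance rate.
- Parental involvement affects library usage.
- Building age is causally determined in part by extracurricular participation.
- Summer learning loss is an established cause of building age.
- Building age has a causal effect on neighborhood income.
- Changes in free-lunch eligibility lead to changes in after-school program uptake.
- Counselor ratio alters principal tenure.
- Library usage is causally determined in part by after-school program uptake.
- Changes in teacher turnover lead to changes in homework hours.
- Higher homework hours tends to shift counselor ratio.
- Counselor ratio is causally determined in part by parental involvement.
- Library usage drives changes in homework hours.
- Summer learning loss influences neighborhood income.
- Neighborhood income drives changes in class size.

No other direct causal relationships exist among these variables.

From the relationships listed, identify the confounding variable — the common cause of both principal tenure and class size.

extracurricular participation

Extracurricular participation has a causal path to principal tenure (extracurricular participation → after-school program uptake → library usage → homework hours → principal tenure) and a separate causal path to class size (extracurricular participation → building age → neighborhood income → class size), so it is a common cause of both.
No stated relationship gives principal tenure a causal route to class size, so the correlation is explained by the shared upstream cause rather than a direct effect.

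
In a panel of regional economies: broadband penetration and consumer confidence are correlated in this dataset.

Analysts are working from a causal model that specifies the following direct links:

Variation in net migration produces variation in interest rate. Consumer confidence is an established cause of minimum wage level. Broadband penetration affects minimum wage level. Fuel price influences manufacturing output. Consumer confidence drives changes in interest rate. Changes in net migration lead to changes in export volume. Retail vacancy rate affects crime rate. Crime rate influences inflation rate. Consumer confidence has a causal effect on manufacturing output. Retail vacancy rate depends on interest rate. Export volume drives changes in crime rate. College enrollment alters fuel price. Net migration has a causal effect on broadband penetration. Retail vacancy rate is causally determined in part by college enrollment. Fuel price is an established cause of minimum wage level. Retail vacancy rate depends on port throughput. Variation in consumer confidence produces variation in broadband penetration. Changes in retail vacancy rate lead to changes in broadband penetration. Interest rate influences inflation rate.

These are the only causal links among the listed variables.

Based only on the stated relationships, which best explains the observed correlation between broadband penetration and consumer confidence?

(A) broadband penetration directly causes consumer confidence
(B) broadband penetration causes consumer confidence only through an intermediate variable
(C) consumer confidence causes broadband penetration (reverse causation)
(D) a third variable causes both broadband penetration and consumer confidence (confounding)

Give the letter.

C

The stated link runs consumer confidence → broadband penetration; broadband penetration has no causal path to consumer confidence. No variable causes both, so confounding is ruled out. The correlation reflects reverse causation.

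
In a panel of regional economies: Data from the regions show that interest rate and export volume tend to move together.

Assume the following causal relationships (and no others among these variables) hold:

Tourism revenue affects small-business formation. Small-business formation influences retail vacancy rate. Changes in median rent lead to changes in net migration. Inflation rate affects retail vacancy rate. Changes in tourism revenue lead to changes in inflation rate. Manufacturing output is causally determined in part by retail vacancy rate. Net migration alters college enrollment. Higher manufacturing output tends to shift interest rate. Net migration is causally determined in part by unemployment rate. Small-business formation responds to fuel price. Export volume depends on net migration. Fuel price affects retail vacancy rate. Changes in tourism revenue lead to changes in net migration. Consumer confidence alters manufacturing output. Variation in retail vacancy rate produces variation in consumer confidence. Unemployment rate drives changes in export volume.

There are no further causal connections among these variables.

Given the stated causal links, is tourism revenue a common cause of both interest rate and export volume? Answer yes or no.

yes

Tourism revenue has a causal path to interest rate (tourism revenue → inflation rate → retail vacancy rate → manufacturing output → interest rate) and to export volume (tourism revenue → net migration → export volume), so it is a common cause of both — a confounder.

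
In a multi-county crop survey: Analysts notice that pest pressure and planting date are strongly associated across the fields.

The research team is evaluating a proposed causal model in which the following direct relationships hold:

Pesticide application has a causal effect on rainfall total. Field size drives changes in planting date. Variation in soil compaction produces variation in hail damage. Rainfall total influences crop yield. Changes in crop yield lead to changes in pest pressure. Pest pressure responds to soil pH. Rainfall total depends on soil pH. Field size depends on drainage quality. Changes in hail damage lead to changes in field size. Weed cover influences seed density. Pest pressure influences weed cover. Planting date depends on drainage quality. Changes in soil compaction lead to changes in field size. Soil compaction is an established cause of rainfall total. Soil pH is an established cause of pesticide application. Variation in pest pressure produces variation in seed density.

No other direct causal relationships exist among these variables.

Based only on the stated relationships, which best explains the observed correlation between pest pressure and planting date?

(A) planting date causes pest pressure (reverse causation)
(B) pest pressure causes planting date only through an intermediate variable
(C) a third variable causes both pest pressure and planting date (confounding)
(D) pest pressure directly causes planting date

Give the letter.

Soil compaction causes pest pressure (soil compaction → rainfall total → crop yield → pest pressure) and planting date (soil compaction → field size → planting date) — a common cause creating the correlation.
There is no stated path from pest pressure to planting date or from planting date to pest pressure, so neither direct nor reverse causation applies.

C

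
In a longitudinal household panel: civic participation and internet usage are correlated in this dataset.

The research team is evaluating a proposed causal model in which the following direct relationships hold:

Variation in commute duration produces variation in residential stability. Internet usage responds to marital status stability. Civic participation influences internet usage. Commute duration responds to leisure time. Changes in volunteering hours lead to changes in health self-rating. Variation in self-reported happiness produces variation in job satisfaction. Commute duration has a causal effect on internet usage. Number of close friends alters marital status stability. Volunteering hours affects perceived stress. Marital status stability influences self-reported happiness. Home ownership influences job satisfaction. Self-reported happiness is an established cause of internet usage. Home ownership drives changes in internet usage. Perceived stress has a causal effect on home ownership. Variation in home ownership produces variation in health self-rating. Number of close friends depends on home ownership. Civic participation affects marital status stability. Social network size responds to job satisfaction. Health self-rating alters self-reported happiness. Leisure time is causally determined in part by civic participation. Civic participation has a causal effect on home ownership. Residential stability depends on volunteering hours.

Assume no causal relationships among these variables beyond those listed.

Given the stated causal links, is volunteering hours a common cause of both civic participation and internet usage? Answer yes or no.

no

Volunteering hours has no stated causal path to civic participation. A confounder must cause both variables, so volunteering hours does not qualify.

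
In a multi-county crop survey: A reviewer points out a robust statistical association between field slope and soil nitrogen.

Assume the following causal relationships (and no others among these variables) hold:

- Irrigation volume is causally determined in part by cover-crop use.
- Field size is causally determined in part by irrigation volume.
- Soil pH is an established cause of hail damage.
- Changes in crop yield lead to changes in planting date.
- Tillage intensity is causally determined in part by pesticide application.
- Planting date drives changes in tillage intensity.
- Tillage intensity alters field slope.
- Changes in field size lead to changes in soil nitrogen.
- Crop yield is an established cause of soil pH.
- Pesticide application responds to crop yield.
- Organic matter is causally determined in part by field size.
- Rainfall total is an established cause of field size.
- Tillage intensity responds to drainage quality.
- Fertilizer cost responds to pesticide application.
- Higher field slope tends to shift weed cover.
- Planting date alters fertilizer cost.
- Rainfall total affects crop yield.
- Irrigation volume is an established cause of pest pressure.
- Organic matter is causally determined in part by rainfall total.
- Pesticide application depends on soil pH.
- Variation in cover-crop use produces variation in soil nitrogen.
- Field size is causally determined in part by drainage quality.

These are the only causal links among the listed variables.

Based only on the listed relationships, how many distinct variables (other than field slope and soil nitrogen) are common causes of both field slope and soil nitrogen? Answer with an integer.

The common causes are: drainage quality (to field slope via drainage quality → tillage intensity → field slope; to soil nitrogen via drainage quality → field size → soil nitrogen); rainfall total (to field slope via rainfall total → crop yield → planting date → tillage intensity → field slope; to soil nitrogen via rainfall total → field size → soil nitrogen).
Every other variable lacks a causal path to at least one of field slope and soil nitrogen.

2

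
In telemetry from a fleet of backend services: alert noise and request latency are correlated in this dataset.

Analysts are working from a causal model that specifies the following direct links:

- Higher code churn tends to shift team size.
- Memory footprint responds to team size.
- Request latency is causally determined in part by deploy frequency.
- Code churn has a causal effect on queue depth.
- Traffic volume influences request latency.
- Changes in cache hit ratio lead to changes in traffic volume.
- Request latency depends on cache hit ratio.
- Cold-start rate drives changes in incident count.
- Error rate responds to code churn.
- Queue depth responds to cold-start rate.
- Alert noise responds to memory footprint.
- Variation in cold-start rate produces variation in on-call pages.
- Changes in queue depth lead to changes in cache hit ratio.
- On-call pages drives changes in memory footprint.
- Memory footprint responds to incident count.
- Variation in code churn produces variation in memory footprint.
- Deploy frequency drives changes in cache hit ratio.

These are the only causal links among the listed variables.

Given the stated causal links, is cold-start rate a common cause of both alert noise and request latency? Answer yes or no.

yes

Cold-start rate has a causal path to alert noise (cold-start rate → on-call pages → memory footprint → alert noise) and to request latency (cold-start rate → queue depth → cache hit ratio → request latency), so it is a common cause of both — a confounder.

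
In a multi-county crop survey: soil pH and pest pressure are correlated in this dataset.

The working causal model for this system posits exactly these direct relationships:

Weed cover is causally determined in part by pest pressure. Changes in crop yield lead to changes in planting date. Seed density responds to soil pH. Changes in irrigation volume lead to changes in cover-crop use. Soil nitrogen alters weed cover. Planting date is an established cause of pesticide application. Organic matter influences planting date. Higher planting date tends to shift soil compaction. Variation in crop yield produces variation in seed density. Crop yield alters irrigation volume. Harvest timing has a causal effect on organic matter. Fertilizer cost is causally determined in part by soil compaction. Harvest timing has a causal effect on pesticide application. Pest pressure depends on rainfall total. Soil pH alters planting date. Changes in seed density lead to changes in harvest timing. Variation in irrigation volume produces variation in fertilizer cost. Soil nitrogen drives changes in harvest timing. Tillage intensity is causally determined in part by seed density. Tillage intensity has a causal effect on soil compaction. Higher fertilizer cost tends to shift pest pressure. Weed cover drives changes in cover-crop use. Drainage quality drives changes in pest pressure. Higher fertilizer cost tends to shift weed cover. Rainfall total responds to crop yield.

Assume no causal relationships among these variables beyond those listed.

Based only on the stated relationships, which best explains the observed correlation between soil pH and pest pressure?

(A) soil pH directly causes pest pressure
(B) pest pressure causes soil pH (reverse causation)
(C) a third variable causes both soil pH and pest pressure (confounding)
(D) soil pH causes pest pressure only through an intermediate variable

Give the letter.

Soil pH reaches pest pressure through soil pH → planting date → soil compaction → fertilizer cost → pest pressure — an indirect causal chain with no direct soil pH → pest pressure link. No variable causes both soil pH and pest pressure, so confounding is ruled out; the effect is mediated.

D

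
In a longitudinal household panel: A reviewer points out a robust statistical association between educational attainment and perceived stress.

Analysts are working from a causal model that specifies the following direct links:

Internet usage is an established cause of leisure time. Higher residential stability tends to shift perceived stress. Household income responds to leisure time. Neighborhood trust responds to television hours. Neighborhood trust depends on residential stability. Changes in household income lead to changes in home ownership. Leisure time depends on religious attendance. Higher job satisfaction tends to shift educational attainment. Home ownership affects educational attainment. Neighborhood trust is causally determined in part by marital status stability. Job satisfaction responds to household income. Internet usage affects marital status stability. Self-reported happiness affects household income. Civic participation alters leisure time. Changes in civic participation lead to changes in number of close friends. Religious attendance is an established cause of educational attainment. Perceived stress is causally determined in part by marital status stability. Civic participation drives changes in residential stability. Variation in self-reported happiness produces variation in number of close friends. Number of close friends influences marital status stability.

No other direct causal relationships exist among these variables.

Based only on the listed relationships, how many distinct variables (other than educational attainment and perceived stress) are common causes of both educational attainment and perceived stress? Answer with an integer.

The common causes are: civic participation (to educational attainment via civic participation → leisure time → household income → home ownership → educational attainment; to perceived stress via civic participation → residential stability → perceived stress); internet usage (to educational attainment via internet usage → leisure time → household income → home ownership → educational attainment; to perceived stress via internet usage → marital status stability → perceived stress); self-reported happiness (to educational attainment via self-reported happiness → household income → home ownership → educational attainment; to perceived stress via self-reported happiness → number of close friends → marital status stability → perceived stress).
Every other variable lacks a causal path to at least one of educational attainment and perceived stress.

3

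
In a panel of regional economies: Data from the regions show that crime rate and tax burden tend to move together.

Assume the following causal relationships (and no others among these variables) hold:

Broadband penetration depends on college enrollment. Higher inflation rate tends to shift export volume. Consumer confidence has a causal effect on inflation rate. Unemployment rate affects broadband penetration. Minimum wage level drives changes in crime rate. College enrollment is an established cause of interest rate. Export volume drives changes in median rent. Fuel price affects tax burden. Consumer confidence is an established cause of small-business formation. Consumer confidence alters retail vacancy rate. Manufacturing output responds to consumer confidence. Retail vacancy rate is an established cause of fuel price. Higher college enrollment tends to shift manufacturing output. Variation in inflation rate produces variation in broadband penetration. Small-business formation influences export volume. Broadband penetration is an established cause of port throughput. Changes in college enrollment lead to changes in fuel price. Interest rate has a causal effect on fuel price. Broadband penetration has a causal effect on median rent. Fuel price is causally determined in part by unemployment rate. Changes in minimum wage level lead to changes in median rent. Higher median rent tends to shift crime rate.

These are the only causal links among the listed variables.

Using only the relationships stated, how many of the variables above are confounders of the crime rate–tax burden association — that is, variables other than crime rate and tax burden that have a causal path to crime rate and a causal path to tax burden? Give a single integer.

3

The common causes are: college enrollment (to crime rate via college enrollment → broadband penetration → median rent → crime rate; to tax burden via college enrollment → fuel price → tax burden); consumer confidence (to crime rate via consumer confidence → inflation rate → export volume → median rent → crime rate; to tax burden via consumer confidence → retail vacancy rate → fuel price → tax burden); unemployment rate (to crime rate via unemployment rate → broadband penetration → median rent → crime rate; to tax burden via unemployment rate → fuel price → tax burden).
Every other variable lacks a causal path to at least one of crime rate and tax burden.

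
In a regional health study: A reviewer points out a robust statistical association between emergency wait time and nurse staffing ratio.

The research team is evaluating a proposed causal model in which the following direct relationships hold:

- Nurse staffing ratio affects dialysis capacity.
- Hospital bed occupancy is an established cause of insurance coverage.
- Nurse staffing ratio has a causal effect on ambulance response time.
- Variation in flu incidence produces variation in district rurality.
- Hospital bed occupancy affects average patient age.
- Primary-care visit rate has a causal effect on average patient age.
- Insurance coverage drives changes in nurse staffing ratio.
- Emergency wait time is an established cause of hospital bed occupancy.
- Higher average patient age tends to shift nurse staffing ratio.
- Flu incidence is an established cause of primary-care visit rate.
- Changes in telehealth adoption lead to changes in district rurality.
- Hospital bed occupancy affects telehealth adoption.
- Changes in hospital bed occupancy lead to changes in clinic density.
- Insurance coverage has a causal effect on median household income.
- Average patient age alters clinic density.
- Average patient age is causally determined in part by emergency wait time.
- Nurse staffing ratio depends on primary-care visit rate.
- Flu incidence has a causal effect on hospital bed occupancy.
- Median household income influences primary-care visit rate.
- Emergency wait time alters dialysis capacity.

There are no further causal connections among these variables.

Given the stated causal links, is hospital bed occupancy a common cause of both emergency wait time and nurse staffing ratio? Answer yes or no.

no

Hospital bed occupancy has no stated causal path to emergency wait time. A confounder must cause both variables, so hospital bed occupancy does not qualify.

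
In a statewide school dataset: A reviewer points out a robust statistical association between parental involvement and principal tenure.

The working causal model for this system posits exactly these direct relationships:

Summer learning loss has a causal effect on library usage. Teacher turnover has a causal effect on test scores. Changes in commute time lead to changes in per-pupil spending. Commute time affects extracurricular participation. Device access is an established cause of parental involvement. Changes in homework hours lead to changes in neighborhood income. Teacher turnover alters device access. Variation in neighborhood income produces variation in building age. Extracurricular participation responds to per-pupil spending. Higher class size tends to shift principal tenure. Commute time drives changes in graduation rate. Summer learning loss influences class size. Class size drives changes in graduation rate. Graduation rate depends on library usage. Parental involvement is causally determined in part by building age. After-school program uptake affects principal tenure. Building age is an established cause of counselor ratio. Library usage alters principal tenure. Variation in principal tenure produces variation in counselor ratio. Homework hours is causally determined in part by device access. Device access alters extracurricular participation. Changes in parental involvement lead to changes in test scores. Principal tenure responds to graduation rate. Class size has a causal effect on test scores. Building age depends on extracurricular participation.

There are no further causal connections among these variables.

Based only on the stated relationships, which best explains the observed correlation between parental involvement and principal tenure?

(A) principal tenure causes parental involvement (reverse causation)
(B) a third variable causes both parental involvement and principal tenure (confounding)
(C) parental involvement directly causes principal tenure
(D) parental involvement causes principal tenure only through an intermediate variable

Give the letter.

B

Commute time causes parental involvement (commute time → extracurricular participation → building age → parental involvement) and principal tenure (commute time → graduation rate → principal tenure) — a common cause creating the correlation.
There is no stated path from parental involvement to principal tenure or from principal tenure to parental involvement, so neither direct nor reverse causation applies.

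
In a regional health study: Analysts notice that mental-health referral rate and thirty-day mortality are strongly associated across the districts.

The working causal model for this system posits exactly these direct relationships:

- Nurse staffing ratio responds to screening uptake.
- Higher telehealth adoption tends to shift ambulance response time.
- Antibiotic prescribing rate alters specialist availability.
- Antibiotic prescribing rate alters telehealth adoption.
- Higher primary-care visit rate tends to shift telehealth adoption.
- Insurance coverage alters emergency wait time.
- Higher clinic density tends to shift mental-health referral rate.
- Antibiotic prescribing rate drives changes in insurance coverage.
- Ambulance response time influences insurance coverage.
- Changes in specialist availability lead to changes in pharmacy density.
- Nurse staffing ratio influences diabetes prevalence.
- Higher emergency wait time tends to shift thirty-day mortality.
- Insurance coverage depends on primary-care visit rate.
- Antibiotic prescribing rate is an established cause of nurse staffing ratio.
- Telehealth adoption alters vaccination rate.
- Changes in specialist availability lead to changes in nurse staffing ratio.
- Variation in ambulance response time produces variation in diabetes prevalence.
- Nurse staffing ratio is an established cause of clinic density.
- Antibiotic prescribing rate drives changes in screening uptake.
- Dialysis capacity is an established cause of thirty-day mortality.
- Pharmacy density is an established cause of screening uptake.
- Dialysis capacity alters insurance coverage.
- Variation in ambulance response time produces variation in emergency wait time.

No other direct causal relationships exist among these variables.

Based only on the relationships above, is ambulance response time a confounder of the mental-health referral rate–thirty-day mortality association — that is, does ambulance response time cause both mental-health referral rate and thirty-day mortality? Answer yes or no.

no

Ambulance response time has no stated causal path to mental-health referral rate. A confounder must cause both variables, so ambulance response time does not qualify.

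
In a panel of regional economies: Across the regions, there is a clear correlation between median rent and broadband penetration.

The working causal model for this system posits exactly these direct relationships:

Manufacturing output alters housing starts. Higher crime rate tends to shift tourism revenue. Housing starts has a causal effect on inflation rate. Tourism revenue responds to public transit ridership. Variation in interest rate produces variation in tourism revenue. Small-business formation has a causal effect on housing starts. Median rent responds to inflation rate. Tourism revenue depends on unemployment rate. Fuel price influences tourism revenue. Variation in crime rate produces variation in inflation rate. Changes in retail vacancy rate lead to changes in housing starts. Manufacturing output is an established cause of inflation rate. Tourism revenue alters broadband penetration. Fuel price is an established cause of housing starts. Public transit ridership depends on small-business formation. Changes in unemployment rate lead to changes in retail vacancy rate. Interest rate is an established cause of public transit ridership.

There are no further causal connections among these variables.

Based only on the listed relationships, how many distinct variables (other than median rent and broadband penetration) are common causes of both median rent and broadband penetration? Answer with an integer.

4

The common causes are: crime rate (to median rent via crime rate → inflation rate → median rent; to broadband penetration via crime rate → tourism revenue → broadband penetration); fuel price (to median rent via fuel price → housing starts → inflation rate → median rent; to broadband penetration via fuel price → tourism revenue → broadband penetration); small-business formation (to median rent via small-business formation → housing starts → inflation rate → median rent; to broadband penetration via small-business formation → public transit ridership → tourism revenue → broadband penetration); unemployment rate (to median rent via unemployment rate → retail vacancy rate → housing starts → inflation rate → median rent; to broadband penetration via unemployment rate → tourism revenue → broadband penetration).
Every other variable lacks a causal path to at least one of median rent and broadband penetration.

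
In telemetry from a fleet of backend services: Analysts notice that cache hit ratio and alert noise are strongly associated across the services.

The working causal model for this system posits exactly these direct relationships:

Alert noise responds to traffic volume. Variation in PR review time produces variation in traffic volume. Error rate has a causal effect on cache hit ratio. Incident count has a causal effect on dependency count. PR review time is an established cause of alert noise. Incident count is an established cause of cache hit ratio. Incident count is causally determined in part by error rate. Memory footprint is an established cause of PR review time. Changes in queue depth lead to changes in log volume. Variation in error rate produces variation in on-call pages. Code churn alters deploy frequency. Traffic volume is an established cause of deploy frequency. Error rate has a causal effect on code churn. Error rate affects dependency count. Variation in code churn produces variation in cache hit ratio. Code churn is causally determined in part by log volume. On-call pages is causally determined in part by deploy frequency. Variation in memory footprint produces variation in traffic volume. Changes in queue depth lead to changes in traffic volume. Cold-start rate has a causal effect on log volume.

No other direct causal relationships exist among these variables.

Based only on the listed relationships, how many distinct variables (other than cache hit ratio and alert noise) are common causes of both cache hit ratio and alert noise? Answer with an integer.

1

The common causes are: queue depth (to cache hit ratio via queue depth → log volume → code churn → cache hit ratio; to alert noise via queue depth → traffic volume → alert noise).
Every other variable lacks a causal path to at least one of cache hit ratio and alert noise.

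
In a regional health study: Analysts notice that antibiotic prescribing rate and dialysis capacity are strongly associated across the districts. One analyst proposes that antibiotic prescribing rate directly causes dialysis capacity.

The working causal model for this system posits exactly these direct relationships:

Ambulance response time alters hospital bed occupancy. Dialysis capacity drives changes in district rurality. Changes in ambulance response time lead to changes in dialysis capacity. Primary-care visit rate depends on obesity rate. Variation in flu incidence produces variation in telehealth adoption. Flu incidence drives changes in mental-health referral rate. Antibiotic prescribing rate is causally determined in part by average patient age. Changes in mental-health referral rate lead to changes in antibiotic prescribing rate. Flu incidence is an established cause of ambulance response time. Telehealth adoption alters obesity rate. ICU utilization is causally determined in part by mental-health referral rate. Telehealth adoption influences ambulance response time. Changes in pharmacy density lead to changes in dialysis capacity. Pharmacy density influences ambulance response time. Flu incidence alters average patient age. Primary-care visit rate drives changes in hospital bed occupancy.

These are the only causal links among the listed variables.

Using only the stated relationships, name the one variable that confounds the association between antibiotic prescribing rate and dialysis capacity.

Flu incidence has a causal path to antibiotic prescribing rate (flu incidence → mental-health referral rate → antibiotic prescribing rate) and a separate causal path to dialysis capacity (flu incidence → ambulance response time → dialysis capacity), so it is a common cause of both.
No stated relationship gives antibiotic prescribing rate a causal route to dialysis capacity, so the correlation is explained by the shared upstream cause rather than a direct effect.

flu incidence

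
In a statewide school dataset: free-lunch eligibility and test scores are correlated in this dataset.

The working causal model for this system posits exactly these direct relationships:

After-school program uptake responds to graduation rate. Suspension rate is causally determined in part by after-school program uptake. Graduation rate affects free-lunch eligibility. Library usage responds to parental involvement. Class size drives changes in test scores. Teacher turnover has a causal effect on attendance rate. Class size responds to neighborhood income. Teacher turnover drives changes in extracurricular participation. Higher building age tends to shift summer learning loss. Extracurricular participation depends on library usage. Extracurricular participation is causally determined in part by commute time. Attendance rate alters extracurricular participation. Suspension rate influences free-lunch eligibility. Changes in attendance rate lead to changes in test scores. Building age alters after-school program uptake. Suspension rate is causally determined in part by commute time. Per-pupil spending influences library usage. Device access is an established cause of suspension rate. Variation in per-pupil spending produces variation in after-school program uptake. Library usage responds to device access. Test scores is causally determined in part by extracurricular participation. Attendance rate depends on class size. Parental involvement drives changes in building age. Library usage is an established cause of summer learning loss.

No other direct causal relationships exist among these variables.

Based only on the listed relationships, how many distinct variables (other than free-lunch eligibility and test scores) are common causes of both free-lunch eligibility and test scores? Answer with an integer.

The common causes are: commute time (to free-lunch eligibility via commute time → suspension rate → free-lunch eligibility; to test scores via commute time → extracurricular participation → test scores); device access (to free-lunch eligibility via device access → suspension rate → free-lunch eligibility; to test scores via device access → library usage → extracurricular participation → test scores); parental involvement (to free-lunch eligibility via parental involvement → building age → after-school program uptake → suspension rate → free-lunch eligibility; to test scores via parental involvement → library usage → extracurricular participation → test scores); per-pupil spending (to free-lunch eligibility via per-pupil spending → after-school program uptake → suspension rate → free-lunch eligibility; to test scores via per-pupil spending → library usage → extracurricular participation → test scores).
Every other variable lacks a causal path to at least one of free-lunch eligibility and test scores.

4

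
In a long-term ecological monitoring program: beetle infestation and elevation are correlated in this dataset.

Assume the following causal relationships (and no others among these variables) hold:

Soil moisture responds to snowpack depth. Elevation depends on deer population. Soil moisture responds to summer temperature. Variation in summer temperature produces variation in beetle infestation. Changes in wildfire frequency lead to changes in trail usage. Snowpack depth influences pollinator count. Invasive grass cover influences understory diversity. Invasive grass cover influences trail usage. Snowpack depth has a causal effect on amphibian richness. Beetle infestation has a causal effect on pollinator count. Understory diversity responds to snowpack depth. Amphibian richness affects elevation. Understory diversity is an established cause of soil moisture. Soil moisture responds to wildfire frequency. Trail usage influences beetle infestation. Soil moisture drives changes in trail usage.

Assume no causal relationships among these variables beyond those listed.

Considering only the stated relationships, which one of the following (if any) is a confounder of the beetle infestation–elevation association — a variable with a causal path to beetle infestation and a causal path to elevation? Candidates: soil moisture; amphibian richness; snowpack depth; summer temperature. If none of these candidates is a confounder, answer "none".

Snowpack depth causes beetle infestation (snowpack depth → soil moisture → trail usage → beetle infestation) and also causes elevation (snowpack depth → amphibian richness → elevation); it is a common cause of both.
Each of the other candidates lacks a causal path to at least one of beetle infestation and elevation, so they do not confound the relationship.

snowpack depth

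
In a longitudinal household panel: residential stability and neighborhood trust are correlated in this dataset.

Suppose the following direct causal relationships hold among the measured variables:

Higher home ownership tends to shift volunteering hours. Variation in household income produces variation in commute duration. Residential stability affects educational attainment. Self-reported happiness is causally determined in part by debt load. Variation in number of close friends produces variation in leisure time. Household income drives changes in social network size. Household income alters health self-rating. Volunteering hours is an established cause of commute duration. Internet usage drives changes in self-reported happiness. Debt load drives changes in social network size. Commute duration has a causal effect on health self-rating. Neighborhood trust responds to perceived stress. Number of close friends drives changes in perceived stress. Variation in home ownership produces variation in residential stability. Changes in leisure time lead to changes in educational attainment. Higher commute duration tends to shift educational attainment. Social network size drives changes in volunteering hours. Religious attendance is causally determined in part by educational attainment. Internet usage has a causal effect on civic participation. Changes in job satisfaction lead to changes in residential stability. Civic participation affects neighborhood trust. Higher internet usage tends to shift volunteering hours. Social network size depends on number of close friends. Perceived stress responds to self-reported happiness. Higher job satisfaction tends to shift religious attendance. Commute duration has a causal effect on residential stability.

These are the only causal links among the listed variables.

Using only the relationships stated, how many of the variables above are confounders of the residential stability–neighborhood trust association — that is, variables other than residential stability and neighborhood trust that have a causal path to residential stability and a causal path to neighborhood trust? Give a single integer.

The common causes are: debt load (to residential stability via debt load → social network size → volunteering hours → commute duration → residential stability; to neighborhood trust via debt load → self-reported happiness → perceived stress → neighborhood trust); internet usage (to residential stability via internet usage → volunteering hours → commute duration → residential stability; to neighborhood trust via internet usage → civic participation → neighborhood trust); number of close friends (to residential stability via number of close friends → social network size → volunteering hours → commute duration → residential stability; to neighborhood trust via number of close friends → perceived stress → neighborhood trust).
Every other variable lacks a causal path to at least one of residential stability and neighborhood trust.

3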